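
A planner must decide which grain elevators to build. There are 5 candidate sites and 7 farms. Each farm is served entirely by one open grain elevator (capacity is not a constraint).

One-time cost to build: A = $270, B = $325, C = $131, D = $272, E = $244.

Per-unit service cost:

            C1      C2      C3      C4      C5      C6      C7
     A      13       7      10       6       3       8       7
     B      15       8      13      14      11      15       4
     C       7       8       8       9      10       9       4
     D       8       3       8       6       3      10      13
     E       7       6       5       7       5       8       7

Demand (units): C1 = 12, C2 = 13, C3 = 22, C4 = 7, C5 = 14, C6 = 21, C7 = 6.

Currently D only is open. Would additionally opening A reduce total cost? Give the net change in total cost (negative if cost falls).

Current service cost with {D}: 683.
Adding A: each farm re-picks its cheapest; new service cost 605, saving 78.
Extra fixed cost: 270. Net change = 270 − 78 = 192.
(Totals: 955 → 1147.)

No — net change +192 (cost rises by 192).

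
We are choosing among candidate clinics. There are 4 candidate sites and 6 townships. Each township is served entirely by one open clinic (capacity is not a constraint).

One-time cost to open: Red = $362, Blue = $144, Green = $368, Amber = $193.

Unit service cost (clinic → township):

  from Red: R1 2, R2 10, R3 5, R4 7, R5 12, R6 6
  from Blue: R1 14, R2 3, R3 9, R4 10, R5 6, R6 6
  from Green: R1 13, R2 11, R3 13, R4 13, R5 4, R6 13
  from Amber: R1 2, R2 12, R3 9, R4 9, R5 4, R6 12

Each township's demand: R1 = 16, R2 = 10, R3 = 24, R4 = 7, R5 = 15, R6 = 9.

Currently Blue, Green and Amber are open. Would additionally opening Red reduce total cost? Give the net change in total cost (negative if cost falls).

Current service cost with {Blue, Green, Amber}: 455.
Adding Red: each township re-picks its cheapest; new service cost 345, saving 110.
Extra fixed cost: 362. Net change = 362 − 110 = 252.
(Totals: 1160 → 1412.)

No — net change +252 (cost rises by 252).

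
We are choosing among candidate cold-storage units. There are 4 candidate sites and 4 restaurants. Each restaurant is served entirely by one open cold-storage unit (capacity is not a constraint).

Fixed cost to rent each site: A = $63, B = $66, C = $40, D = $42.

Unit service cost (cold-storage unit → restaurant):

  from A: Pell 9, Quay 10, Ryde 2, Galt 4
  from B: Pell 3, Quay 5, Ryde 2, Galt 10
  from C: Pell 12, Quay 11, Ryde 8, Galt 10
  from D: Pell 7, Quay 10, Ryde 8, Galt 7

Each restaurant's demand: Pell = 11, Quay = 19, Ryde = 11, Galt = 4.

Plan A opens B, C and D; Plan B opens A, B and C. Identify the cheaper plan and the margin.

Plan A is cheaper by 9.

Plan A: {B, C, D}: Pell→B 3·11=33, Quay→B 5·19=95, Ryde→B 2·11=22, Galt→D 7·4=28. Service 178; fixed 148; total 326.
Plan B: {A, B, C}: Pell→B 3·11=33, Quay→B 5·19=95, Ryde→A 2·11=22, Galt→A 4·4=16. Service 166; fixed 169; total 335.
Difference: |326 − 335| = 9.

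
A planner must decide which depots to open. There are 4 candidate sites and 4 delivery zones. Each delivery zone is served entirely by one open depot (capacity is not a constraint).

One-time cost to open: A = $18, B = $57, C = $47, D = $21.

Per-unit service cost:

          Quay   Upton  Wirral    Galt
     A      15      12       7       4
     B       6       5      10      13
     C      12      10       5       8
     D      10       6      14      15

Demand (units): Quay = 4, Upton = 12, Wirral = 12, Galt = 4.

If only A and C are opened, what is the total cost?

Each delivery zone is assigned to its cheapest site among the open ones.
{A, C}: Quay→C 12·4=48, Upton→C 10·12=120, Wirral→C 5·12=60, Galt→A 4·4=16. Service 244; fixed 65; total 309.

Total cost: 309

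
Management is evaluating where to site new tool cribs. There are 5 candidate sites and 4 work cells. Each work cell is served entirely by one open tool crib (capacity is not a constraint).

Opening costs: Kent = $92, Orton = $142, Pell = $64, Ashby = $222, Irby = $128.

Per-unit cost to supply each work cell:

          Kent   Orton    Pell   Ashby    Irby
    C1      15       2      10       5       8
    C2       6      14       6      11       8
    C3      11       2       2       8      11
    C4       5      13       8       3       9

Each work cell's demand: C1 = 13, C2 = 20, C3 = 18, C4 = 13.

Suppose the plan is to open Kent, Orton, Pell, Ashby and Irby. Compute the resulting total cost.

Each work cell is assigned to its cheapest site among the open ones.
{Kent, Orton, Pell, Ashby, Irby}: C1→Orton 2·13=26, C2→Kent 6·20=120, C3→Orton 2·18=36, C4→Ashby 3·13=39. Service 221; fixed 648; total 869.

Total cost: 869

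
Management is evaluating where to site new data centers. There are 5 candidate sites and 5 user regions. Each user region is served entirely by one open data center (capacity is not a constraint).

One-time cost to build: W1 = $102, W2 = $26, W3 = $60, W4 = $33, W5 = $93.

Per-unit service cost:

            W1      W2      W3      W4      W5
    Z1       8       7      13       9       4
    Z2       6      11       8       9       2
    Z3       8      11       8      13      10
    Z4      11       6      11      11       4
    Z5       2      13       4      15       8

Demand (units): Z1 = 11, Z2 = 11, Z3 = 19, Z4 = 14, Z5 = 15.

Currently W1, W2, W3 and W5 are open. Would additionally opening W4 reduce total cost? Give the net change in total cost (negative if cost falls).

Current service cost with {W1, W2, W3, W5}: 304.
Adding W4: each user region re-picks its cheapest; new service cost 304, saving 0.
Extra fixed cost: 33. Net change = 33 − 0 = 33.
(Totals: 585 → 618.)

No — net change +33 (cost rises by 33).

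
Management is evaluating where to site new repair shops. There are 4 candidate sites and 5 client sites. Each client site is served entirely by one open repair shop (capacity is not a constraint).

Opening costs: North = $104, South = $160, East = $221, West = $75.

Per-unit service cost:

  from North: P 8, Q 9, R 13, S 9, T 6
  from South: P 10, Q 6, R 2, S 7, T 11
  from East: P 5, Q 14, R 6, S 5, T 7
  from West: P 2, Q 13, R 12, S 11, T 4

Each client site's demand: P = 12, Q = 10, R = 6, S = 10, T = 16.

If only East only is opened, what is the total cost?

Total cost: 619

Each client site is assigned to its cheapest site among the open ones.
{East}: P→East 5·12=60, Q→East 14·10=140, R→East 6·6=36, S→East 5·10=50, T→East 7·16=112. Service 398; fixed 221; total 619.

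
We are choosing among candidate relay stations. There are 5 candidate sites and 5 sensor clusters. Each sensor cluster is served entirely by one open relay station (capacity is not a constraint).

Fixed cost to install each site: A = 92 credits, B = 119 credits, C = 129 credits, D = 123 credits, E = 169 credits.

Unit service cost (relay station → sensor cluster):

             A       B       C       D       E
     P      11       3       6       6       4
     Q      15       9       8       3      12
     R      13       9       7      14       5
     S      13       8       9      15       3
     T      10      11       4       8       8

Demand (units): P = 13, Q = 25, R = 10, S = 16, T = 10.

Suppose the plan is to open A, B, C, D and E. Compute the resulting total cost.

Each sensor cluster is assigned to its cheapest site among the open ones.
{A, B, C, D, E}: P→B 3·13=39, Q→D 3·25=75, R→E 5·10=50, S→E 3·16=48, T→C 4·10=40. Service 252; fixed 632; total 884.

Total cost: 884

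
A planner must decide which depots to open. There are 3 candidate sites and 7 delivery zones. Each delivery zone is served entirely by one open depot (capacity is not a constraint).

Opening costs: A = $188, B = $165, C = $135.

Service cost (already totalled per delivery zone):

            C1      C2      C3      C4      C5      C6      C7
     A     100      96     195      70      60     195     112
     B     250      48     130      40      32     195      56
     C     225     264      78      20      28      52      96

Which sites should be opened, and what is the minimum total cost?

For any fixed open set, each delivery zone goes to its cheapest open site; total = fixed + service.
{A, C}: C1→A 100, C2→A 96, C3→C 78, C4→C 20, C5→C 28, C6→C 52, C7→C 96. Service 470; fixed 323; total 793.
{B, C}: C1→C 225, C2→B 48, C3→C 78, C4→C 20, C5→C 28, C6→C 52, C7→B 56. Service 507; fixed 300; total 807.
{A, B, C}: C1→A 100, C2→B 48, C3→C 78, C4→C 20, C5→C 28, C6→C 52, C7→B 56. Service 382; fixed 488; total 870.
{C}: service 763 + fixed 135 = 898
No other subset beats 793.

Open A and C; minimum total cost 793.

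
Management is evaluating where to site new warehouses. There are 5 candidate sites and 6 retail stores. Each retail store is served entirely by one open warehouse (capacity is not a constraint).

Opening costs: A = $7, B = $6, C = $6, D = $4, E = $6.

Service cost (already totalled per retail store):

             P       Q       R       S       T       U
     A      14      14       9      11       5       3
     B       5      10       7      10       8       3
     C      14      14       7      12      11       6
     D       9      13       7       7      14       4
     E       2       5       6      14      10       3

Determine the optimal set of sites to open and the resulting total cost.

Open D and E; minimum total cost 43.

For any fixed open set, each retail store goes to its cheapest open site; total = fixed + service.
{D, E}: P→E 2, Q→E 5, R→E 6, S→D 7, T→E 10, U→E 3. Service 33; fixed 10; total 43.
{A, D, E}: service 28 + fixed 17 = 45
{A, E}: P→E 2, Q→E 5, R→E 6, S→A 11, T→A 5, U→A 3. Service 32; fixed 13; total 45.
{A, B, C, D, E}: P→E 2, Q→E 5, R→E 6, S→D 7, T→A 5, U→A 3. Service 28; fixed 29; total 57.
No other subset beats 43.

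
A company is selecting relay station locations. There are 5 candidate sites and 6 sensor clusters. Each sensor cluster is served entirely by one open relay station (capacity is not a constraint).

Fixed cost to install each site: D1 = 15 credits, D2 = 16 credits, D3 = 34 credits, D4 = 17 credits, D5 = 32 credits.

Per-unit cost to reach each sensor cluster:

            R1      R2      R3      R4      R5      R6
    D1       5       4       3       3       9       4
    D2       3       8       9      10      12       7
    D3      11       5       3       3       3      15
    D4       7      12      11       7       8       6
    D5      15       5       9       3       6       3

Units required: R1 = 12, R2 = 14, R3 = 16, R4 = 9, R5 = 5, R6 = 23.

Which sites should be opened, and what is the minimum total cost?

For any fixed open set, each sensor cluster goes to its cheapest open site; total = fixed + service.
{D1, D2, D5}: R1→D2 3·12=36, R2→D1 4·14=56, R3→D1 3·16=48, R4→D1 3·9=27, R5→D5 6·5=30, R6→D5 3·23=69. Service 266; fixed 63; total 329.
{D1, D2}: R1→D2 3·12=36, R2→D1 4·14=56, R3→D1 3·16=48, R4→D1 3·9=27, R5→D1 9·5=45, R6→D1 4·23=92. Service 304; fixed 31; total 335.
{D1, D5}: service 290 + fixed 47 = 337
{D1, D2, D3, D4, D5}: R1→D2 3·12=36, R2→D1 4·14=56, R3→D1 3·16=48, R4→D1 3·9=27, R5→D3 3·5=15, R6→D5 3·23=69. Service 251; fixed 114; total 365.
No other subset beats 329.

Open D1, D2 and D5; minimum total cost 329.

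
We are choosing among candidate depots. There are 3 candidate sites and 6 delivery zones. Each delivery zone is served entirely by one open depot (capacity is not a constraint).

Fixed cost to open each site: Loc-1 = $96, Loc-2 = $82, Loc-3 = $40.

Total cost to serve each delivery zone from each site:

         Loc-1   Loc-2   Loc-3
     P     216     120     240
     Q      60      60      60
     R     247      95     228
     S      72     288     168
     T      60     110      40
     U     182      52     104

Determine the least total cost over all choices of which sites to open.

For any fixed open set, each delivery zone goes to its cheapest open site; total = fixed + service.
{Loc-1, Loc-2}: P→Loc-2 120, Q→Loc-1 60, R→Loc-2 95, S→Loc-1 72, T→Loc-1 60, U→Loc-2 52. Service 459; fixed 178; total 637.
{Loc-1, Loc-2, Loc-3}: service 439 + fixed 218 = 657
{Loc-2, Loc-3}: P→Loc-2 120, Q→Loc-2 60, R→Loc-2 95, S→Loc-3 168, T→Loc-3 40, U→Loc-2 52. Service 535; fixed 122; total 657.
{Loc-3}: P→Loc-3 240, Q→Loc-3 60, R→Loc-3 228, S→Loc-3 168, T→Loc-3 40, U→Loc-3 104. Service 840; fixed 40; total 880.
(All 7 nonempty subsets were checked; Loc-1 and Loc-2 is lowest.)

Minimum total cost: 637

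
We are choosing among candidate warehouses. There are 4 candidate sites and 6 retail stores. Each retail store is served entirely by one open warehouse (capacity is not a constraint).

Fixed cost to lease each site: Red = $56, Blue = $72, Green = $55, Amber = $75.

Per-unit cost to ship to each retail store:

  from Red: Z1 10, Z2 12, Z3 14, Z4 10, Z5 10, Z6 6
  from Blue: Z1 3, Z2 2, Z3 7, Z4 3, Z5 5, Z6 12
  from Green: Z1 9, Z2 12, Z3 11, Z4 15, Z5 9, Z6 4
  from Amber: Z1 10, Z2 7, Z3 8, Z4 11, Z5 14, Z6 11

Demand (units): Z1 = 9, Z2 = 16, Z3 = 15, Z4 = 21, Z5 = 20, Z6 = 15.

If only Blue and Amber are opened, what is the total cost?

Each retail store is assigned to its cheapest site among the open ones.
{Blue, Amber}: Z1→Blue 3·9=27, Z2→Blue 2·16=32, Z3→Blue 7·15=105, Z4→Blue 3·21=63, Z5→Blue 5·20=100, Z6→Amber 11·15=165. Service 492; fixed 147; total 639.

Total cost: 639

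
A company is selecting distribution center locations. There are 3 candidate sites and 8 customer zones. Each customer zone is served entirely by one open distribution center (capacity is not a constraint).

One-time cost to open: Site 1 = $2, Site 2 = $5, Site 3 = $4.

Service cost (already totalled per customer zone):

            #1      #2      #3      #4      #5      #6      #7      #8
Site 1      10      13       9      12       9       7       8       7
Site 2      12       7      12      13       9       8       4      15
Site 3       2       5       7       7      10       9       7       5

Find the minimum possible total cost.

For any fixed open set, each customer zone goes to its cheapest open site; total = fixed + service.
{Site 1, Site 3}: #1→Site 3 2, #2→Site 3 5, #3→Site 3 7, #4→Site 3 7, #5→Site 1 9, #6→Site 1 7, #7→Site 3 7, #8→Site 3 5. Service 49; fixed 6; total 55.
{Site 2, Site 3}: #1→Site 3 2, #2→Site 3 5, #3→Site 3 7, #4→Site 3 7, #5→Site 2 9, #6→Site 2 8, #7→Site 2 4, #8→Site 3 5. Service 47; fixed 9; total 56.
{Site 3}: #1→Site 3 2, #2→Site 3 5, #3→Site 3 7, #4→Site 3 7, #5→Site 3 10, #6→Site 3 9, #7→Site 3 7, #8→Site 3 5. Service 52; fixed 4; total 56.
{Site 1, Site 2, Site 3}: service 46 + fixed 11 = 57
No other subset beats 55.

Minimum total cost: 55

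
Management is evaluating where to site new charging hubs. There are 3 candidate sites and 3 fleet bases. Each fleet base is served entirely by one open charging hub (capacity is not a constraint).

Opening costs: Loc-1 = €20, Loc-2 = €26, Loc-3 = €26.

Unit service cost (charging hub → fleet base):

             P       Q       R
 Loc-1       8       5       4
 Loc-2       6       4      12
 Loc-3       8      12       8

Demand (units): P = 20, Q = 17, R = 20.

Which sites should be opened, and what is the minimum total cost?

Open Loc-1 and Loc-2; minimum total cost 314.

For any fixed open set, each fleet base goes to its cheapest open site; total = fixed + service.
{Loc-1, Loc-2}: P→Loc-2 6·20=120, Q→Loc-2 4·17=68, R→Loc-1 4·20=80. Service 268; fixed 46; total 314.
{Loc-1, Loc-2, Loc-3}: P→Loc-2 6·20=120, Q→Loc-2 4·17=68, R→Loc-1 4·20=80. Service 268; fixed 72; total 340.
{Loc-1}: service 325 + fixed 20 = 345
(All 7 nonempty subsets were checked; Loc-1 and Loc-2 is lowest.)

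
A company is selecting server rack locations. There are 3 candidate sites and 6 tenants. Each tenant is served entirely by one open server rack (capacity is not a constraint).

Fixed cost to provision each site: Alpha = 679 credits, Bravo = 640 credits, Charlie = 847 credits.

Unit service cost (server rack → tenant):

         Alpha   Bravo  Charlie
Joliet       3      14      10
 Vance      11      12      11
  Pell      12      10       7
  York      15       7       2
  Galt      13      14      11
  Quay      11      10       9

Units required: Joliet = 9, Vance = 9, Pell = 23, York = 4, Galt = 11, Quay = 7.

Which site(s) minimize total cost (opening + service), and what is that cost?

Open Bravo only; minimum total cost 1356.

For any fixed open set, each tenant goes to its cheapest open site; total = fixed + service.
{Bravo}: Joliet→Bravo 14·9=126, Vance→Bravo 12·9=108, Pell→Bravo 10·23=230, York→Bravo 7·4=28, Galt→Bravo 14·11=154, Quay→Bravo 10·7=70. Service 716; fixed 640; total 1356.
{Alpha}: Joliet→Alpha 3·9=27, Vance→Alpha 11·9=99, Pell→Alpha 12·23=276, York→Alpha 15·4=60, Galt→Alpha 13·11=143, Quay→Alpha 11·7=77. Service 682; fixed 679; total 1361.
{Charlie}: service 542 + fixed 847 = 1389
{Alpha, Bravo, Charlie}: service 479 + fixed 2166 = 2645
(All 7 nonempty subsets were checked; Bravo only is lowest.)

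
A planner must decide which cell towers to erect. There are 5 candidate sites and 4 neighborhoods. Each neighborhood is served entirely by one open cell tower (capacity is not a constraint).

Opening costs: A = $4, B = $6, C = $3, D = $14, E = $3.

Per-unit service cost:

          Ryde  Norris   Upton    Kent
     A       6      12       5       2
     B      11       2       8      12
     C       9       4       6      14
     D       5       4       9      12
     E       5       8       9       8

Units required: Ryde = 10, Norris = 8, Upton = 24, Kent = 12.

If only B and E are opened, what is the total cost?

Each neighborhood is assigned to its cheapest site among the open ones.
{B, E}: Ryde→E 5·10=50, Norris→B 2·8=16, Upton→B 8·24=192, Kent→E 8·12=96. Service 354; fixed 9; total 363.

Total cost: 363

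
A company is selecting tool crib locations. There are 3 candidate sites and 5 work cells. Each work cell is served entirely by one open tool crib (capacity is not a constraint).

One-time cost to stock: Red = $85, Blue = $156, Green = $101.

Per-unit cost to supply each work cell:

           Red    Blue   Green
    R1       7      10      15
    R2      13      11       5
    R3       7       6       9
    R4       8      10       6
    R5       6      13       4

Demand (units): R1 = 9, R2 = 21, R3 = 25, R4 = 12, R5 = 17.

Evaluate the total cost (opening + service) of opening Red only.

Each work cell is assigned to its cheapest site among the open ones.
{Red}: R1→Red 7·9=63, R2→Red 13·21=273, R3→Red 7·25=175, R4→Red 8·12=96, R5→Red 6·17=102. Service 709; fixed 85; total 794.

Total cost: 794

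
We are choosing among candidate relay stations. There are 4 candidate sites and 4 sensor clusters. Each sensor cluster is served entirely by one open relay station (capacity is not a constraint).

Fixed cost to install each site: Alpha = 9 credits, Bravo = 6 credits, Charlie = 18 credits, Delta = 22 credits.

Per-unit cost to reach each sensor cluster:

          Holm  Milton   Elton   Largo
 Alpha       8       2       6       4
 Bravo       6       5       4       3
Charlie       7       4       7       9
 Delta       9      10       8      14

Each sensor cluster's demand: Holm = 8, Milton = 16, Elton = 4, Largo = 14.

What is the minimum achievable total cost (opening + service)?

Minimum total cost: 153

For any fixed open set, each sensor cluster goes to its cheapest open site; total = fixed + service.
{Alpha, Bravo}: Holm→Bravo 6·8=48, Milton→Alpha 2·16=32, Elton→Bravo 4·4=16, Largo→Bravo 3·14=42. Service 138; fixed 15; total 153.
{Alpha, Bravo, Charlie}: service 138 + fixed 33 = 171
{Alpha, Bravo, Delta}: service 138 + fixed 37 = 175
{Alpha, Bravo, Charlie, Delta}: Holm→Bravo 6·8=48, Milton→Alpha 2·16=32, Elton→Bravo 4·4=16, Largo→Bravo 3·14=42. Service 138; fixed 55; total 193.
No other subset beats 153.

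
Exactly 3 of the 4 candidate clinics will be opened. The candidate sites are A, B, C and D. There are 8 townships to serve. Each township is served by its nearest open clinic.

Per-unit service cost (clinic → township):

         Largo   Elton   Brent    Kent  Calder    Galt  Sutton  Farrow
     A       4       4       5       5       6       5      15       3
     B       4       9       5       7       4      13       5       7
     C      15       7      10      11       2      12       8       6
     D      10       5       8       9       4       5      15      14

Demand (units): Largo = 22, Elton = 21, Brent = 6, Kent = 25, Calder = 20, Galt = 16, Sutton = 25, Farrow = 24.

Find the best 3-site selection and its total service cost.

Choose A, B and C; total service cost 644.

With exactly 3 open, each township uses its cheapest among the chosen.
{A, B, C}: Largo→A 4·22=88, Elton→A 4·21=84, Brent→A 5·6=30, Kent→A 5·25=125, Calder→C 2·20=40, Galt→A 5·16=80, Sutton→B 5·25=125, Farrow→A 3·24=72. Service cost 644.
{A, B, D}: service cost 684
{A, C, D}: service cost 719
Among all 4 size-3 choices, {A, B, C} is lowest.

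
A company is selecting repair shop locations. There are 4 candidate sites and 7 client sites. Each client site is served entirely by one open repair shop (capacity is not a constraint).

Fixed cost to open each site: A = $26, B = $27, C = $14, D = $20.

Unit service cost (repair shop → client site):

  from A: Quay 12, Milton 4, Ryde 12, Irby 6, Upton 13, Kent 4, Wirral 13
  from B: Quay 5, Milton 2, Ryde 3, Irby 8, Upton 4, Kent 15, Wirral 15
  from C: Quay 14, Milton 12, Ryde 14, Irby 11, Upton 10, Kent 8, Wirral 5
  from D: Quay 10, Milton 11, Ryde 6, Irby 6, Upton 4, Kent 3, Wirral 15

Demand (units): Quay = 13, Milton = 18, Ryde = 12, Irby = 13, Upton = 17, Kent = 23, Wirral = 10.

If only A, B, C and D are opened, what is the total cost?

Total cost: 489

Each client site is assigned to its cheapest site among the open ones.
{A, B, C, D}: Quay→B 5·13=65, Milton→B 2·18=36, Ryde→B 3·12=36, Irby→A 6·13=78, Upton→B 4·17=68, Kent→D 3·23=69, Wirral→C 5·10=50. Service 402; fixed 87; total 489.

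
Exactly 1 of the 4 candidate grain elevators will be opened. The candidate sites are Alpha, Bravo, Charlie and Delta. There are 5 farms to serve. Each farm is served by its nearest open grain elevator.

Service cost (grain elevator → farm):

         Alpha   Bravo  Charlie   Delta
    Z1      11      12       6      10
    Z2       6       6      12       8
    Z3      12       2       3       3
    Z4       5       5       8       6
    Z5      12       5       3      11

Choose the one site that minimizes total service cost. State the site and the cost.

With exactly 1 open, each farm uses its cheapest among the chosen.
{Bravo}: Z1→Bravo 12, Z2→Bravo 6, Z3→Bravo 2, Z4→Bravo 5, Z5→Bravo 5. Service cost 30.
{Charlie}: service cost 32
{Delta}: service cost 38
Among all 4 size-1 choices, {Bravo} is lowest.

Choose Bravo only; total service cost 30.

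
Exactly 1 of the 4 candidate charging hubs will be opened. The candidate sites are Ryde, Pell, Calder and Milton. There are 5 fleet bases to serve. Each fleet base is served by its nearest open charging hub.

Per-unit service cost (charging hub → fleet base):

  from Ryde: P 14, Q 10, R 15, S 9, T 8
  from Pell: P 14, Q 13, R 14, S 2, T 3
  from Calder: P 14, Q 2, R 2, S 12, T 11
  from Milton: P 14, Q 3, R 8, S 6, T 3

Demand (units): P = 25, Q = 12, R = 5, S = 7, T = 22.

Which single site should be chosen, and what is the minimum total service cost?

With exactly 1 open, each fleet base uses its cheapest among the chosen.
{Milton}: P→Milton 14·25=350, Q→Milton 3·12=36, R→Milton 8·5=40, S→Milton 6·7=42, T→Milton 3·22=66. Service cost 534.
{Pell}: service cost 656
{Calder}: service cost 710
Among all 4 size-1 choices, {Milton} is lowest.

Choose Milton only; total service cost 534.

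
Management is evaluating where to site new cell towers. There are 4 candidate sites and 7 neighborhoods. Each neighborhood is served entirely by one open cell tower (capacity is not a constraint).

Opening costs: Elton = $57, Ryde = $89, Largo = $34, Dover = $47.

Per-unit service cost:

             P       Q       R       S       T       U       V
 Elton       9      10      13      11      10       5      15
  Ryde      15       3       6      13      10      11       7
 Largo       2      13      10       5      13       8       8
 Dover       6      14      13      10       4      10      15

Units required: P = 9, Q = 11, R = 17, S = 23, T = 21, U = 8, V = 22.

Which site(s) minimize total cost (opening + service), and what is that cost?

Open Ryde, Largo and Dover; minimum total cost 740.

For any fixed open set, each neighborhood goes to its cheapest open site; total = fixed + service.
{Ryde, Largo, Dover}: P→Largo 2·9=18, Q→Ryde 3·11=33, R→Ryde 6·17=102, S→Largo 5·23=115, T→Dover 4·21=84, U→Largo 8·8=64, V→Ryde 7·22=154. Service 570; fixed 170; total 740.
{Elton, Ryde, Largo, Dover}: service 546 + fixed 227 = 773
{Ryde, Largo}: service 696 + fixed 123 = 819
{Largo}: service 959 + fixed 34 = 993
(All 15 nonempty subsets were checked; Ryde, Largo and Dover is lowest.)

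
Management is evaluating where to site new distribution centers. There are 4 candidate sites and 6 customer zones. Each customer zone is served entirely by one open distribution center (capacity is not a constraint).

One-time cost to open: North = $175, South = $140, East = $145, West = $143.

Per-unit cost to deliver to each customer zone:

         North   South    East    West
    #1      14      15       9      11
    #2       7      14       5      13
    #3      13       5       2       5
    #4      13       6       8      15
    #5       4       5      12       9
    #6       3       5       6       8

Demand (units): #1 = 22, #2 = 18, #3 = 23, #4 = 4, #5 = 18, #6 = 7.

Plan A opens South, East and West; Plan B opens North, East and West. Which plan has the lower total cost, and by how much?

Plan A is cheaper by 11.

Plan A: {South, East, West}: #1→East 9·22=198, #2→East 5·18=90, #3→East 2·23=46, #4→South 6·4=24, #5→South 5·18=90, #6→South 5·7=35. Service 483; fixed 428; total 911.
Plan B: {North, East, West}: #1→East 9·22=198, #2→East 5·18=90, #3→East 2·23=46, #4→East 8·4=32, #5→North 4·18=72, #6→North 3·7=21. Service 459; fixed 463; total 922.
Difference: |911 − 922| = 11.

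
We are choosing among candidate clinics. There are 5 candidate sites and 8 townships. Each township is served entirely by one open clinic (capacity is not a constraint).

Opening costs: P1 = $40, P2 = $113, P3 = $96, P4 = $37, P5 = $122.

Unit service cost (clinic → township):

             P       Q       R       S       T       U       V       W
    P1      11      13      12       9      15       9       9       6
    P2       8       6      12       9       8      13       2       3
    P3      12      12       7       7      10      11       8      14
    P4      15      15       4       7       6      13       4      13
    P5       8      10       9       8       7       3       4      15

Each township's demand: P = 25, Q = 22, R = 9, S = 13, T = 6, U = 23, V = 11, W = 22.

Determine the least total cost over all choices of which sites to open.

Minimum total cost: 924

For any fixed open set, each township goes to its cheapest open site; total = fixed + service.
{P2, P4, P5}: P→P2 8·25=200, Q→P2 6·22=132, R→P4 4·9=36, S→P4 7·13=91, T→P4 6·6=36, U→P5 3·23=69, V→P2 2·11=22, W→P2 3·22=66. Service 652; fixed 272; total 924.
{P2, P5}: service 716 + fixed 235 = 951
{P1, P2, P4, P5}: P→P2 8·25=200, Q→P2 6·22=132, R→P4 4·9=36, S→P4 7·13=91, T→P4 6·6=36, U→P5 3·23=69, V→P2 2·11=22, W→P2 3·22=66. Service 652; fixed 312; total 964.
{P1, P2, P3, P4, P5}: service 652 + fixed 408 = 1060
No other subset beats 924.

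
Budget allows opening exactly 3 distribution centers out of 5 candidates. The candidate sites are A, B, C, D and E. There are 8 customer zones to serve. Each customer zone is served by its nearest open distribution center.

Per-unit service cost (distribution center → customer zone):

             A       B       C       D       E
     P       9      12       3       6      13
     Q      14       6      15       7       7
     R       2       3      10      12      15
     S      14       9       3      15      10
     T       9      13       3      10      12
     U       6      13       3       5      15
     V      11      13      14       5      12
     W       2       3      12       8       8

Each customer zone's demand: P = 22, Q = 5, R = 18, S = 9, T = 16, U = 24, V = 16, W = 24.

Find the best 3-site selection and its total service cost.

Choose A, C and D; total service cost 412.

With exactly 3 open, each customer zone uses its cheapest among the chosen.
{A, C, D}: P→C 3·22=66, Q→D 7·5=35, R→A 2·18=36, S→C 3·9=27, T→C 3·16=48, U→C 3·24=72, V→D 5·16=80, W→A 2·24=48. Service cost 412.
{B, C, D}: service cost 449
{A, B, C}: service cost 503
Among all 10 size-3 choices, {A, C, D} is lowest.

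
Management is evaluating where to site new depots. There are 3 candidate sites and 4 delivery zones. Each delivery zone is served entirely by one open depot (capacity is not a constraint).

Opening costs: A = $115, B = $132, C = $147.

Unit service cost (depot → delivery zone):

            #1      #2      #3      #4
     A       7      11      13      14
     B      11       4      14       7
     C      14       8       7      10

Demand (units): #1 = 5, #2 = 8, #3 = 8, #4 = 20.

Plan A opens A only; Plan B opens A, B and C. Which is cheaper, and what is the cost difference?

Plan A: {A}: #1→A 7·5=35, #2→A 11·8=88, #3→A 13·8=104, #4→A 14·20=280. Service 507; fixed 115; total 622.
Plan B: {A, B, C}: #1→A 7·5=35, #2→B 4·8=32, #3→C 7·8=56, #4→B 7·20=140. Service 263; fixed 394; total 657.
Difference: |622 − 657| = 35.

Plan A is cheaper by 35.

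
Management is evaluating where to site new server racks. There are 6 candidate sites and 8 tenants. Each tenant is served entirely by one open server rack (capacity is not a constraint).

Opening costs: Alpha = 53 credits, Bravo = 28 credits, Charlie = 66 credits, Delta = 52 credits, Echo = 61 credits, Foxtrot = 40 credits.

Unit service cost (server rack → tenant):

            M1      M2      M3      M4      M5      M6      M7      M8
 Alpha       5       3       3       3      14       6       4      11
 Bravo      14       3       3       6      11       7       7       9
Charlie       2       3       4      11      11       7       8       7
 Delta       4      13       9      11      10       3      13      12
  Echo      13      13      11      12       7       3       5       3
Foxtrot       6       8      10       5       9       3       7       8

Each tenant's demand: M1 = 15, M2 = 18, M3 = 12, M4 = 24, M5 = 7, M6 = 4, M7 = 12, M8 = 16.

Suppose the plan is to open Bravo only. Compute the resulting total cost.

Each tenant is assigned to its cheapest site among the open ones.
{Bravo}: M1→Bravo 14·15=210, M2→Bravo 3·18=54, M3→Bravo 3·12=36, M4→Bravo 6·24=144, M5→Bravo 11·7=77, M6→Bravo 7·4=28, M7→Bravo 7·12=84, M8→Bravo 9·16=144. Service 777; fixed 28; total 805.

Total cost: 805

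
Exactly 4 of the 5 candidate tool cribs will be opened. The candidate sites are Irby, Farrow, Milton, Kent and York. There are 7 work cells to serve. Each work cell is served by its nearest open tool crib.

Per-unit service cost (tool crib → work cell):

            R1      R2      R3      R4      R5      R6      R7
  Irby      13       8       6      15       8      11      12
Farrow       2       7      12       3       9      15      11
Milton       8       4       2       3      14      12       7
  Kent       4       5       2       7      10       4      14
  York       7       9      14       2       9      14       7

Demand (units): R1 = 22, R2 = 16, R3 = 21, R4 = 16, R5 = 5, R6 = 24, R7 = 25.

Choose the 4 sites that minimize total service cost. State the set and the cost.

Choose Farrow, Milton, Kent and York; total service cost 498.

With exactly 4 open, each work cell uses its cheapest among the chosen.
{Farrow, Milton, Kent, York}: R1→Farrow 2·22=44, R2→Milton 4·16=64, R3→Milton 2·21=42, R4→York 2·16=32, R5→Farrow 9·5=45, R6→Kent 4·24=96, R7→Milton 7·25=175. Service cost 498.
{Irby, Farrow, Milton, Kent}: service cost 509
{Irby, Farrow, Kent, York}: service cost 509
Among all 5 size-4 choices, {Farrow, Milton, Kent, York} is lowest.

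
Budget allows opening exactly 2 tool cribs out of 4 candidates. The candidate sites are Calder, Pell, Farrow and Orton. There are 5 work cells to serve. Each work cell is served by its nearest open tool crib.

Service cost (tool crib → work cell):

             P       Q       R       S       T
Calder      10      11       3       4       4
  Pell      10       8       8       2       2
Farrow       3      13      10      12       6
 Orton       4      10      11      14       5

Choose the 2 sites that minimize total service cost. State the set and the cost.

With exactly 2 open, each work cell uses its cheapest among the chosen.
{Pell, Farrow}: P→Farrow 3, Q→Pell 8, R→Pell 8, S→Pell 2, T→Pell 2. Service cost 23.
{Pell, Orton}: service cost 24
{Calder, Pell}: service cost 25
Among all 6 size-2 choices, {Pell, Farrow} is lowest.

Choose Pell and Farrow; total service cost 23.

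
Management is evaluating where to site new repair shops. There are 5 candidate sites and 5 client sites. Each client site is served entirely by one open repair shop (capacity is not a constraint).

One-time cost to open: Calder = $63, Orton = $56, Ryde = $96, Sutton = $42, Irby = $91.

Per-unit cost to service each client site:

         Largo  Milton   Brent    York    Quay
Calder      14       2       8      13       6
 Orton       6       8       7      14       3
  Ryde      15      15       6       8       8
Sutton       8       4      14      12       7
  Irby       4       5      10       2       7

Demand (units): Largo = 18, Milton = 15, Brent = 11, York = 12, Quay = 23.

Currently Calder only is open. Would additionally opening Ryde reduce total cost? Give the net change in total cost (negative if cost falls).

No — net change +14 (cost rises by 14).

Current service cost with {Calder}: 664.
Adding Ryde: each client site re-picks its cheapest; new service cost 582, saving 82.
Extra fixed cost: 96. Net change = 96 − 82 = 14.
(Totals: 727 → 741.)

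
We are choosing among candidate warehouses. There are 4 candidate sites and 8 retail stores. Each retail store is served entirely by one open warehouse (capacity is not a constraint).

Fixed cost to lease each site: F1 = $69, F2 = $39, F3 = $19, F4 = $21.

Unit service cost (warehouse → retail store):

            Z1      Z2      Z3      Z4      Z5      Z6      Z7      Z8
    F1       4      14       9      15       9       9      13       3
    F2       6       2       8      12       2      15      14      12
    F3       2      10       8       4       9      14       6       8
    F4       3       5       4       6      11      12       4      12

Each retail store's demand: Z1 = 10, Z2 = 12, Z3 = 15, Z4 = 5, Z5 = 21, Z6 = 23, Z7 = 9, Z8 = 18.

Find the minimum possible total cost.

For any fixed open set, each retail store goes to its cheapest open site; total = fixed + service.
{F1, F2, F3, F4}: Z1→F3 2·10=20, Z2→F2 2·12=24, Z3→F4 4·15=60, Z4→F3 4·5=20, Z5→F2 2·21=42, Z6→F1 9·23=207, Z7→F4 4·9=36, Z8→F1 3·18=54. Service 463; fixed 148; total 611.
{F1, F2, F4}: service 483 + fixed 129 = 612
{F1, F2, F3}: Z1→F3 2·10=20, Z2→F2 2·12=24, Z3→F2 8·15=120, Z4→F3 4·5=20, Z5→F2 2·21=42, Z6→F1 9·23=207, Z7→F3 6·9=54, Z8→F1 3·18=54. Service 541; fixed 127; total 668.
{F3}: service 989 + fixed 19 = 1008
(All 15 nonempty subsets were checked; F1, F2, F3 and F4 is lowest.)

Minimum total cost: 611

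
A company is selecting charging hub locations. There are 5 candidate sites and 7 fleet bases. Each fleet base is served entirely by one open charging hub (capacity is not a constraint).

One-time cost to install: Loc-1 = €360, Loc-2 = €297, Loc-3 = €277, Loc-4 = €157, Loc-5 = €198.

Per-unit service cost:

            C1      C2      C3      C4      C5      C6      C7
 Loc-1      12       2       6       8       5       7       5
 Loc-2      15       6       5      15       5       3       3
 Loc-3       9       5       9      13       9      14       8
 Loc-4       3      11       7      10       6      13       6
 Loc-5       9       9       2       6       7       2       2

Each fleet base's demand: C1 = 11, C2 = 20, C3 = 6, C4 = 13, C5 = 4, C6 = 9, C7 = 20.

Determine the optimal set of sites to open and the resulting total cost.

For any fixed open set, each fleet base goes to its cheapest open site; total = fixed + service.
{Loc-5}: C1→Loc-5 9·11=99, C2→Loc-5 9·20=180, C3→Loc-5 2·6=12, C4→Loc-5 6·13=78, C5→Loc-5 7·4=28, C6→Loc-5 2·9=18, C7→Loc-5 2·20=40. Service 455; fixed 198; total 653.
{Loc-4, Loc-5}: C1→Loc-4 3·11=33, C2→Loc-5 9·20=180, C3→Loc-5 2·6=12, C4→Loc-5 6·13=78, C5→Loc-4 6·4=24, C6→Loc-5 2·9=18, C7→Loc-5 2·20=40. Service 385; fixed 355; total 740.
{Loc-4}: service 686 + fixed 157 = 843
{Loc-1, Loc-2, Loc-3, Loc-4, Loc-5}: service 241 + fixed 1289 = 1530
No other subset beats 653.

Open Loc-5 only; minimum total cost 653.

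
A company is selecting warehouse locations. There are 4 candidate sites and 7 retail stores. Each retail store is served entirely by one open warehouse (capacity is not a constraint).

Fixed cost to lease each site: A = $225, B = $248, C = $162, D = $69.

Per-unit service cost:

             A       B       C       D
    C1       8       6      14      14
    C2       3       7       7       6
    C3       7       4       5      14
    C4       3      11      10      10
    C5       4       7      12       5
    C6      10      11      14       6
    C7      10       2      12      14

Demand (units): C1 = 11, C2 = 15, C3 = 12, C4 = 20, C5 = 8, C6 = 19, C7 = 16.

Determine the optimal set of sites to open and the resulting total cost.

For any fixed open set, each retail store goes to its cheapest open site; total = fixed + service.
{A, D}: C1→A 8·11=88, C2→A 3·15=45, C3→A 7·12=84, C4→A 3·20=60, C5→A 4·8=32, C6→D 6·19=114, C7→A 10·16=160. Service 583; fixed 294; total 877.
{A}: service 659 + fixed 225 = 884
{B, D}: service 590 + fixed 317 = 907
{A, B, C, D}: service 397 + fixed 704 = 1101
No other subset beats 877.

Open A and D; minimum total cost 877.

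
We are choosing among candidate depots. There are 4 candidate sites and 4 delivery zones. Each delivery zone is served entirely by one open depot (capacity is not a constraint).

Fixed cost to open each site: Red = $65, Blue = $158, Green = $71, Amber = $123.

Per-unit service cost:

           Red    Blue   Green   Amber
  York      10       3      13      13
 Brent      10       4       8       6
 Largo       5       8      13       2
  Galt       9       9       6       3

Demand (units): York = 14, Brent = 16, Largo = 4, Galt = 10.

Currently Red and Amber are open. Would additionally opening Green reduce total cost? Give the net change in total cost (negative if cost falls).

No — net change +71 (cost rises by 71).

Current service cost with {Red, Amber}: 274.
Adding Green: each delivery zone re-picks its cheapest; new service cost 274, saving 0.
Extra fixed cost: 71. Net change = 71 − 0 = 71.
(Totals: 462 → 533.)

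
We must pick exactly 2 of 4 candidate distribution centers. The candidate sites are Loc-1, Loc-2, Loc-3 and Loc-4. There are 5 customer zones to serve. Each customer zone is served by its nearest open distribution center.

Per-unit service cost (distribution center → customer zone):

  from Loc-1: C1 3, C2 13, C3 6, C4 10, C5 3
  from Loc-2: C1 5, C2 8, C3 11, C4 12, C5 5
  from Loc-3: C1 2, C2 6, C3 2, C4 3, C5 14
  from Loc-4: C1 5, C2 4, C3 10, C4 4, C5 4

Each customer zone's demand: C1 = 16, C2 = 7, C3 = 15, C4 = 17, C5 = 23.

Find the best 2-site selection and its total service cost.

With exactly 2 open, each customer zone uses its cheapest among the chosen.
{Loc-1, Loc-3}: C1→Loc-3 2·16=32, C2→Loc-3 6·7=42, C3→Loc-3 2·15=30, C4→Loc-3 3·17=51, C5→Loc-1 3·23=69. Service cost 224.
{Loc-3, Loc-4}: service cost 233
{Loc-2, Loc-3}: service cost 270
Among all 6 size-2 choices, {Loc-1, Loc-3} is lowest.

Choose Loc-1 and Loc-3; total service cost 224.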